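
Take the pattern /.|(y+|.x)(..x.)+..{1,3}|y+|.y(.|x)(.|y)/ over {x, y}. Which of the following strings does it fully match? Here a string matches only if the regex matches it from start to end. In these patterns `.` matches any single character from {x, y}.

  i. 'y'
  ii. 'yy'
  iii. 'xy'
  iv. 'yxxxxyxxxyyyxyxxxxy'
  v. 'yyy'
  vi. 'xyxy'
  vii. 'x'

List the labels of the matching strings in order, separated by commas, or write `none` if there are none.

i → match
ii → match
iii → no match
iv → no match
v → match
vi → match
vii → match

i, ii, v, vi, vii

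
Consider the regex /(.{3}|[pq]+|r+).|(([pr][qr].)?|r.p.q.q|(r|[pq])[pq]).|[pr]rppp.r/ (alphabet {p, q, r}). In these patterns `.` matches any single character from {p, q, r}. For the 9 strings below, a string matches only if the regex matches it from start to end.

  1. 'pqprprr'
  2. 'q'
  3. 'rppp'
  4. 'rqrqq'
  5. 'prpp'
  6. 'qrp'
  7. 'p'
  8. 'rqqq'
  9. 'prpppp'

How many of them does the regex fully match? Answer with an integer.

5

1. 'pqprprr' → no match
2. 'q' → match
3. 'rppp' → match
4. 'rqrqq' → no match
5. 'prpp' → match
6. 'qrp' → no match
7. 'p' → match
8. 'rqqq' → match
9. 'prpppp' → no match
Total matched: 5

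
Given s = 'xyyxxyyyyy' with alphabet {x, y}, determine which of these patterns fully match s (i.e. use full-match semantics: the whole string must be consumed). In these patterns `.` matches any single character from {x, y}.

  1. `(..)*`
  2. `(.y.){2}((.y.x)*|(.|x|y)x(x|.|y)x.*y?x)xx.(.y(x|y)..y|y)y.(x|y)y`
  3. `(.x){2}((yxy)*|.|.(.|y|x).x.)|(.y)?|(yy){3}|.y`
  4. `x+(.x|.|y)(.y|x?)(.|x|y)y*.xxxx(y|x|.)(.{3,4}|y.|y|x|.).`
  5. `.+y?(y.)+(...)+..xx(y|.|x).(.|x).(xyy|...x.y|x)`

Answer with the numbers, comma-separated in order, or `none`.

1 → match
2 → no match
3 → no match
4 → no match
5 → no match

1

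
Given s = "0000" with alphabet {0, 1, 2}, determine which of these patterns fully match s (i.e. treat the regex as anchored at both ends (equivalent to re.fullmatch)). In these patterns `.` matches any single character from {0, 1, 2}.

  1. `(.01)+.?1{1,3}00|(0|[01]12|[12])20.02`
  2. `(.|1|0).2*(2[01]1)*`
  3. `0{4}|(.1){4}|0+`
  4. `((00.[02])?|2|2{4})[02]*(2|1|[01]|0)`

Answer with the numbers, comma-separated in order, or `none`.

3, 4

1 → no match
2 → no match
3 → match
4 → match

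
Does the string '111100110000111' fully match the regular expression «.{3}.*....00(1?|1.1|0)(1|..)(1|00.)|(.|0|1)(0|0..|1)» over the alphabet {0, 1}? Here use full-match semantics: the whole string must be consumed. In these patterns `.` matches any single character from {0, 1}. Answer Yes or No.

Yes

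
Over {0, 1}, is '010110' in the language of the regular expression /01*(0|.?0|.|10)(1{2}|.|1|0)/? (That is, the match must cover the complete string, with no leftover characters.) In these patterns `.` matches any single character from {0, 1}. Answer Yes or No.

No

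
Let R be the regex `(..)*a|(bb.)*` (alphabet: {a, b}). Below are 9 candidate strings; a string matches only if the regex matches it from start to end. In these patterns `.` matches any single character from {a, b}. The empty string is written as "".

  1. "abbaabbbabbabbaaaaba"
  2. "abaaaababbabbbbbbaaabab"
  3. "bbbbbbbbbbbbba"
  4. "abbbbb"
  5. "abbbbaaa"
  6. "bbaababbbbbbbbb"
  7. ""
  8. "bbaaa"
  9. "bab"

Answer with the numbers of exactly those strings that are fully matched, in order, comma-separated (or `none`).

7, 8

1 → no match
2 → no match
3 → no match
4 → no match
5 → no match
6 → no match
7 → match
8 → match
9 → no match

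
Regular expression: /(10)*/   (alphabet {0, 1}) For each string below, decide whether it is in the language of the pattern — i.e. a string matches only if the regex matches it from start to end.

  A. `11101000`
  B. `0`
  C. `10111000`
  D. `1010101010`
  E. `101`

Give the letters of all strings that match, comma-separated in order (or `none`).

D

A → no match
B → no match
C → no match
D → match
E → no match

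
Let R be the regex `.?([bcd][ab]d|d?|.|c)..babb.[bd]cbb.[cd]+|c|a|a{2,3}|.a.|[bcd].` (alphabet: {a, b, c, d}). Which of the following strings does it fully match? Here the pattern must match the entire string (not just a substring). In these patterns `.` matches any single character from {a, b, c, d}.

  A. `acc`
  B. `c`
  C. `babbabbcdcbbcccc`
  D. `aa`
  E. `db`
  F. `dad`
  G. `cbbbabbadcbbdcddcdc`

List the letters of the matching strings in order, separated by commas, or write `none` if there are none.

B, C, D, E, F, G

A → no match
B → match
C → match
D → match
E → match
F → match
G → match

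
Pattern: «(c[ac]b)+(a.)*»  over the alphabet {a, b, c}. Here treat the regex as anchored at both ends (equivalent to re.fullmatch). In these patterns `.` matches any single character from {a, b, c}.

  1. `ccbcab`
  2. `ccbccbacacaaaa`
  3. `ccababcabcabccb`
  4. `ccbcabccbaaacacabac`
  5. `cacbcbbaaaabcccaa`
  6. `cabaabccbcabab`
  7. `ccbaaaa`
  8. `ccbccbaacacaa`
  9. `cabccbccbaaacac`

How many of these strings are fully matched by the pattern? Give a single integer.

1 → match
2 → match
3 → no match
4 → match
5 → no match
6 → no match
7 → match
8 → no match
9 → match
Total matched: 5

5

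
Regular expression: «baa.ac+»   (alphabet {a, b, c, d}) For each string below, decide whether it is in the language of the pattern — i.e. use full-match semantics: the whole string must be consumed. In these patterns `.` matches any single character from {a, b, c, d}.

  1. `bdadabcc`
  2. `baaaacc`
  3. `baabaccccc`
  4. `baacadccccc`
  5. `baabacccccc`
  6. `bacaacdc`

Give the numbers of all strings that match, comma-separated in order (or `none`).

2, 3, 5

1 → no match — must start with `baa`
2 → match
3 → match
4 → no match
5 → match
6 → no match — must start with `baa`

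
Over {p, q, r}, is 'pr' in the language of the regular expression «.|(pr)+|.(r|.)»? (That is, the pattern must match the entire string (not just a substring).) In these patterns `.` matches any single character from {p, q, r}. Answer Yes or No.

Yes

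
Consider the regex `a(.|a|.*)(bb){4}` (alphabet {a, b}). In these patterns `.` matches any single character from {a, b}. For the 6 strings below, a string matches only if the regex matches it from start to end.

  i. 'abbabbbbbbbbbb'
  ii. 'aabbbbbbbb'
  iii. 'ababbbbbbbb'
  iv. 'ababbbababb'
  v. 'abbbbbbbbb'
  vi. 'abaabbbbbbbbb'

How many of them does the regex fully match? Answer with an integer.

5

i → match
ii. 'aabbbbbbbb' → match
iii. 'ababbbbbbbb' → match
iv. 'ababbbababb' → no match
v. 'abbbbbbbbb' → match
vi → match
Total matched: 5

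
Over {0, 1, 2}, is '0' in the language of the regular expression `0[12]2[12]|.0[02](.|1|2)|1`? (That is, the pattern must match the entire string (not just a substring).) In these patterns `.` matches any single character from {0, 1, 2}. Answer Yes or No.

No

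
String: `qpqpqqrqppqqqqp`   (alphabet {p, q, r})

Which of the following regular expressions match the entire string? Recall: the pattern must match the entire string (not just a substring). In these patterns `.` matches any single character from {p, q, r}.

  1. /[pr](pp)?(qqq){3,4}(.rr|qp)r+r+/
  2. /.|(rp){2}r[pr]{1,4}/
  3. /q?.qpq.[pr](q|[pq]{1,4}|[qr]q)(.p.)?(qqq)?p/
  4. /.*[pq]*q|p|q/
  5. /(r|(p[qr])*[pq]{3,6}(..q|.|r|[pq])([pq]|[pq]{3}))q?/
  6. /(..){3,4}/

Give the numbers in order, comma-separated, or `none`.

1 → no match — must end with `r`
2 → no match
3 → match
4 → no match
5 → no match
6 → no match

3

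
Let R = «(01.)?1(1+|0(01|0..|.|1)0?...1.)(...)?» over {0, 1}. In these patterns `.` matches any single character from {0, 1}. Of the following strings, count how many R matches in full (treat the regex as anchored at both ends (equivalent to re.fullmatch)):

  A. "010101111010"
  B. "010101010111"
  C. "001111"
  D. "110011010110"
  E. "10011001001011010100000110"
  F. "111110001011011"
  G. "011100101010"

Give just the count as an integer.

A. "010101111010" → no match
B. "010101010111" → match
C. "001111" → no match
D. "110011010110" → no match
E → no match
F → no match
G. "011100101010" → match
Total matched: 2

2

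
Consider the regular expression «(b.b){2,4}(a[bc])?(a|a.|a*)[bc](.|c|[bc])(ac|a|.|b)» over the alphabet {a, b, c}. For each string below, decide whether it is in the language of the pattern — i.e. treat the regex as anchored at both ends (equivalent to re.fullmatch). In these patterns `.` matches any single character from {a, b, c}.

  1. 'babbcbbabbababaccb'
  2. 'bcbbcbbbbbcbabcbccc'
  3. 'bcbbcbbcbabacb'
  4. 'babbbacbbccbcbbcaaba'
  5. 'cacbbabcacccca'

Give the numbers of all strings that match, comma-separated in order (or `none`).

1 → match
2 → no match
3 → no match
4 → no match
5 → no match — must start with 'b'

1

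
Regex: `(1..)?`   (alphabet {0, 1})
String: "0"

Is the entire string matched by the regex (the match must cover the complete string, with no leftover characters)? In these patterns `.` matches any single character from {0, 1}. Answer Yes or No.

No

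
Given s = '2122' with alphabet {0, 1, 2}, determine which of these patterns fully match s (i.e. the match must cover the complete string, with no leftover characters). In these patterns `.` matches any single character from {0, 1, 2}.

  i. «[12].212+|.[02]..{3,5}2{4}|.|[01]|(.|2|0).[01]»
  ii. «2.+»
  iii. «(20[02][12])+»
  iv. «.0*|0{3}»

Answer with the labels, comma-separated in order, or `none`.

i → no match
ii → match
iii → no match — must start with '20'
iv → no match

ii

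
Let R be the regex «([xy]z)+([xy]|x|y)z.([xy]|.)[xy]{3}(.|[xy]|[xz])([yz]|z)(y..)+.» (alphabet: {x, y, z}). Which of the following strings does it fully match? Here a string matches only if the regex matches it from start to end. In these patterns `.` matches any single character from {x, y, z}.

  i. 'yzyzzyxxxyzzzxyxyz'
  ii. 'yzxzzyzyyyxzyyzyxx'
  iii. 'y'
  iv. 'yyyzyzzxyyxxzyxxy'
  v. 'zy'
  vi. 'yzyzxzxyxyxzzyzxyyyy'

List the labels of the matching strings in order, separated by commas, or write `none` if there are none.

i → no match
ii → no match
iii → no match
iv → no match
v → no match
vi → match

vi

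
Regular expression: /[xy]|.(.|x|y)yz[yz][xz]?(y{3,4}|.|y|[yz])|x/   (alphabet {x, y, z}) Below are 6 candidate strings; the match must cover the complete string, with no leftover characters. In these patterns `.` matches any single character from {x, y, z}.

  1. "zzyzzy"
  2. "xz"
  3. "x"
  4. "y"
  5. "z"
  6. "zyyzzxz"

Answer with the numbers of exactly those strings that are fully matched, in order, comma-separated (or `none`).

1 → match
2 → no match
3 → match
4 → match
5 → no match
6 → match

1, 3, 4, 6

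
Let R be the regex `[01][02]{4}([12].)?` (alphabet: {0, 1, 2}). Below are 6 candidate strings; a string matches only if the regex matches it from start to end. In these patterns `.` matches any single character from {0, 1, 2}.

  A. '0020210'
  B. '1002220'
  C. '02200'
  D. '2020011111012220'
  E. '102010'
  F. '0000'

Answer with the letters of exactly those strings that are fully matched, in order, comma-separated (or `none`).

A, B, C

A → match
B → match
C → match
D → no match
E → no match
F → no match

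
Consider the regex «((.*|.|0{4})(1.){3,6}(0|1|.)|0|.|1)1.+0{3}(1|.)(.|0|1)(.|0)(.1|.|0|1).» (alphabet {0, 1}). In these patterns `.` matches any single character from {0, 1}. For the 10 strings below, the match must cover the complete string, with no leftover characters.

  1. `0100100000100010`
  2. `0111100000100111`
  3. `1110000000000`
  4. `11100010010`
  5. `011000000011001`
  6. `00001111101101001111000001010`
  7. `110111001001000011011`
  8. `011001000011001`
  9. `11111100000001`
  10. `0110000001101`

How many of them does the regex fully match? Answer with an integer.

10

1 → match
2 → match
3 → match
4 → match
5 → match
6 → match
7 → match
8 → match
9 → match
10 → match
Total matched: 10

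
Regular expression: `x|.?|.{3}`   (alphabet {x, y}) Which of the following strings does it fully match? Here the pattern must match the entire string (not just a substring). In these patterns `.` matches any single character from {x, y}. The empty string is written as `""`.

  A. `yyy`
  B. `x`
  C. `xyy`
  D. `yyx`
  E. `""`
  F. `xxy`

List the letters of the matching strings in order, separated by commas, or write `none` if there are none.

A, B, C, D, E, F

A → match
B → match
C → match
D → match
E → match
F → match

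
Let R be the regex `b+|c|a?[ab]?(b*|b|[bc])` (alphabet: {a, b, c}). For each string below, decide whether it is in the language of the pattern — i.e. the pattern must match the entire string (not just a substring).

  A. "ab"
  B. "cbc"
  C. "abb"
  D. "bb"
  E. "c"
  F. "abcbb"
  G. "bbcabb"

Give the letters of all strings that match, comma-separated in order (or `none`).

A, C, D, E

A → match
B → no match
C → match
D → match
E → match
F → no match
G → no match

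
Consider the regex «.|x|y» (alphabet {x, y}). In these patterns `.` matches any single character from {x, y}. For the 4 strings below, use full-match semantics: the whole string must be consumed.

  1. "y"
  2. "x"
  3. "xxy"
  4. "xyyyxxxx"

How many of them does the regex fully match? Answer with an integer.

1. "y" → match
2. "x" → match
3. "xxy" → no match
4. "xyyyxxxx" → no match
Total matched: 2

2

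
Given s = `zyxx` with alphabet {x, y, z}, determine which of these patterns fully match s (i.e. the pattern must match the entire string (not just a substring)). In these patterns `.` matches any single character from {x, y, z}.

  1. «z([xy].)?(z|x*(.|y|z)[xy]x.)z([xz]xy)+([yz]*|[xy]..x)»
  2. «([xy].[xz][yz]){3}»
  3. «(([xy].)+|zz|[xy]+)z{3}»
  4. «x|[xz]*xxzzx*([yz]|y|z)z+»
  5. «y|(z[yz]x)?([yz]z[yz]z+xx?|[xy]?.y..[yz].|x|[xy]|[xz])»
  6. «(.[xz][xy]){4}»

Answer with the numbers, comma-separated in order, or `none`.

5

1 → no match
2 → no match
3 → no match — must end with `z`
4 → no match
5 → match
6 → no match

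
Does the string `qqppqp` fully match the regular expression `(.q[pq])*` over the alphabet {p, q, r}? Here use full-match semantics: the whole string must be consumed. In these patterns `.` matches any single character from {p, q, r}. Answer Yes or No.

Yes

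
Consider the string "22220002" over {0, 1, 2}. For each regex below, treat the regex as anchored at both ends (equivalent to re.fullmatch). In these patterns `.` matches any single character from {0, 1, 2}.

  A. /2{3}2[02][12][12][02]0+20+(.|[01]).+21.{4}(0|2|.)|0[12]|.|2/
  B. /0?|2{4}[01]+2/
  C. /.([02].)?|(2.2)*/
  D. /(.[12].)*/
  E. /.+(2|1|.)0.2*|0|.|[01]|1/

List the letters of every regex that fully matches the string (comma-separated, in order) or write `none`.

A → no match
B → match
C → no match
D → no match
E → match

B, E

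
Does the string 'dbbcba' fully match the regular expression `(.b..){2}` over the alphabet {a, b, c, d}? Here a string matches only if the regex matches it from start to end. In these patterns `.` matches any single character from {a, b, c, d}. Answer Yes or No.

No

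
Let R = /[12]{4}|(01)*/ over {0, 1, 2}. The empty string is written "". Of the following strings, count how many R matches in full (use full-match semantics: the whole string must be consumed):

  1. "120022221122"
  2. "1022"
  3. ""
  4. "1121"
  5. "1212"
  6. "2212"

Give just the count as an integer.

1. "120022221122" → no match
2. "1022" → no match
3. "" → match
4. "1121" → match
5. "1212" → match
6. "2212" → match
Total matched: 4

4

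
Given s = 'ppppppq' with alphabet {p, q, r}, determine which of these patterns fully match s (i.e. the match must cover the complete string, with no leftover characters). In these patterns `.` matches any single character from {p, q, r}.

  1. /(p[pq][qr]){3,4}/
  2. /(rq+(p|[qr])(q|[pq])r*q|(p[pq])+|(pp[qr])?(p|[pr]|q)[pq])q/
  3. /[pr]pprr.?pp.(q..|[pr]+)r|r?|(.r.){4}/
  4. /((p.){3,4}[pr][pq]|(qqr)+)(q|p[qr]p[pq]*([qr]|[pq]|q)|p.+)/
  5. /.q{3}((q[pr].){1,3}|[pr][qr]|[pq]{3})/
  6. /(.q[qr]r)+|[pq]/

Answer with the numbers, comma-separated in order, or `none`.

1 → no match
2 → match
3 → no match
4 → no match
5 → no match
6 → no match

2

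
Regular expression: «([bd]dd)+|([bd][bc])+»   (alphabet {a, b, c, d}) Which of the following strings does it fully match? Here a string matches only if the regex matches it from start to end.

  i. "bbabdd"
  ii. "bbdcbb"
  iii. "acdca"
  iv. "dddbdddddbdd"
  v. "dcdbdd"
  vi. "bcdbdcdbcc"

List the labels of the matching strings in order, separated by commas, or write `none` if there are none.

ii, iv

i → no match
ii → match
iii → no match
iv → match
v → no match
vi → no match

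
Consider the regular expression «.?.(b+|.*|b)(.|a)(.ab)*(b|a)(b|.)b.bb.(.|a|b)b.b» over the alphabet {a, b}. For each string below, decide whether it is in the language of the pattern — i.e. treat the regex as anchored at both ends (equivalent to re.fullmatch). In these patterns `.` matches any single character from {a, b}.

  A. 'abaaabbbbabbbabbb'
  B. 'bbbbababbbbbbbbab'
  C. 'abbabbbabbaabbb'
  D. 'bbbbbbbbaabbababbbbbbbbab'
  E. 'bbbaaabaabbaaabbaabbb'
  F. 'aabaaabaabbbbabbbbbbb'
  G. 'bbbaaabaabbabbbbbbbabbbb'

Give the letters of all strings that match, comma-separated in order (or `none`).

A, B, C, D, F, G

A → match
B → match
C → match
D → match
E → no match
F → match
G → match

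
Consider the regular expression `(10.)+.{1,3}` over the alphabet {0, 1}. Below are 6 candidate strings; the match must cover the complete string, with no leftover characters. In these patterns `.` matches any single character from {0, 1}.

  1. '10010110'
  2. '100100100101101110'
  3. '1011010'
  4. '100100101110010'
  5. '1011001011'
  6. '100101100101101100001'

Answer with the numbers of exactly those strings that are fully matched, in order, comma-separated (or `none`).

1 → match
2 → match
3 → match
4 → no match
5 → match
6 → match

1, 2, 3, 5, 6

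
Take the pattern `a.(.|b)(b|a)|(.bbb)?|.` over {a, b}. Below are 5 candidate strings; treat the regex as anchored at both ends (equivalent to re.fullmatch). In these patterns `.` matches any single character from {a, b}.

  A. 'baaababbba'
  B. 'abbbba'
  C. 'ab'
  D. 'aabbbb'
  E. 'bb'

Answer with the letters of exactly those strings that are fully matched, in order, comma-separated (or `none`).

A → no match
B → no match
C → no match
D → no match
E → no match

none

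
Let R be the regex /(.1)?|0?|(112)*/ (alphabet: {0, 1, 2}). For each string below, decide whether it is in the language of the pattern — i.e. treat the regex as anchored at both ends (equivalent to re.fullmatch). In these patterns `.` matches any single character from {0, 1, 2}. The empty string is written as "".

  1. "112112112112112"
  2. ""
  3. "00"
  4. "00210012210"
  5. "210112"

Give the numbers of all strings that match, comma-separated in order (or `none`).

1, 2

1 → match
2 → match
3 → no match
4 → no match
5 → no match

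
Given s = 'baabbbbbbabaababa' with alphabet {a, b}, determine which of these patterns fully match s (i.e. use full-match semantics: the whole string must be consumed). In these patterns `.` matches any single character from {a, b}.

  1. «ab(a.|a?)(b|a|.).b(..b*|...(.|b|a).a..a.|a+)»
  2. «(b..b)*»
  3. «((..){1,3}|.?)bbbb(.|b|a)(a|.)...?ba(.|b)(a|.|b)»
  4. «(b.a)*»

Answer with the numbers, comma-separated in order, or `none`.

3

1 → no match — must start with 'ab'
2 → no match
3 → match
4 → no match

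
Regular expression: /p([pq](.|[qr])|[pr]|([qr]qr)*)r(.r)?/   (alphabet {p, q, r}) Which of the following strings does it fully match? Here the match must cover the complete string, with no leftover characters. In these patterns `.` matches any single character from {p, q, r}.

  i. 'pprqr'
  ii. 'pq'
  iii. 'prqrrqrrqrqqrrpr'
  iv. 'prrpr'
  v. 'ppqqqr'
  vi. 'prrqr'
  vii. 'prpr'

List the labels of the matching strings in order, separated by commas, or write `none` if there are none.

i, iii, iv, vi, vii

i → match
ii → no match
iii → match
iv → match
v → no match
vi → match
vii → match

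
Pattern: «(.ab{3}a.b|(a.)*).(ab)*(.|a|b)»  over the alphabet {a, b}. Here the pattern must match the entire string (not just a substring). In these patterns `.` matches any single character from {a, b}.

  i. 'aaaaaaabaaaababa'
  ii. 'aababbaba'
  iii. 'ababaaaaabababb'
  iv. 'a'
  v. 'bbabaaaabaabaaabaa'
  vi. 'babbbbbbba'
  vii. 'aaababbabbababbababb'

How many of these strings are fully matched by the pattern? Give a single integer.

1

i → match
ii → no match
iii → no match
iv → no match
v → no match
vi → no match
vii → no match
Total matched: 1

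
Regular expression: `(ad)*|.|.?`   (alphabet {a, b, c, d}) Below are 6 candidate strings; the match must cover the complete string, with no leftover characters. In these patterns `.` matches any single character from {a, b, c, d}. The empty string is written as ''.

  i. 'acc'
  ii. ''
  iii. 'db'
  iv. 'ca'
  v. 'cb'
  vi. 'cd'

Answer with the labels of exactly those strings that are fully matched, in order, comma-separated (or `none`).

i. 'acc' → no match
ii. '' → match
iii. 'db' → no match
iv. 'ca' → no match
v. 'cb' → no match
vi. 'cd' → no match

ii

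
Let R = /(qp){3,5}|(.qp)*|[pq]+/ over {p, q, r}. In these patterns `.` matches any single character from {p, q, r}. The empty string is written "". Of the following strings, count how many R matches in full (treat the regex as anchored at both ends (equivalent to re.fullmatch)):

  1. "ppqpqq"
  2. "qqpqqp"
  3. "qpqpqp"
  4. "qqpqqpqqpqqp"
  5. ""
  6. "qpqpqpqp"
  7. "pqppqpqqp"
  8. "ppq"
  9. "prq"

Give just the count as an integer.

1 → match
2 → match
3 → match
4 → match
5 → match
6 → match
7 → match
8 → match
9 → no match
Total matched: 8

8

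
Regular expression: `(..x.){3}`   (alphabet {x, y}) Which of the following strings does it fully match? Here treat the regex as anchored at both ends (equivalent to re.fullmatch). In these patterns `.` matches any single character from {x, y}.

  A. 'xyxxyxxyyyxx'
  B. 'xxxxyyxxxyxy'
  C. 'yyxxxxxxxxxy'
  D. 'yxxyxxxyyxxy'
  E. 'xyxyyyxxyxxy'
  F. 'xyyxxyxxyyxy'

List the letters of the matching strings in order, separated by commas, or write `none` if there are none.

A → match
B → match
C → match
D → match
E → match
F → no match

A, B, C, D, E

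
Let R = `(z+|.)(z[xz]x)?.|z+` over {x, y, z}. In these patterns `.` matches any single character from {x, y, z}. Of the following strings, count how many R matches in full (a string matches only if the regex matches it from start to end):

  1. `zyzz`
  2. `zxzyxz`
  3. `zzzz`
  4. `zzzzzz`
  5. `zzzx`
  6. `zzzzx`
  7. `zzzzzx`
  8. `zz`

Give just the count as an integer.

6

1 → no match
2 → no match
3 → match
4 → match
5 → match
6 → match
7 → match
8 → match
Total matched: 6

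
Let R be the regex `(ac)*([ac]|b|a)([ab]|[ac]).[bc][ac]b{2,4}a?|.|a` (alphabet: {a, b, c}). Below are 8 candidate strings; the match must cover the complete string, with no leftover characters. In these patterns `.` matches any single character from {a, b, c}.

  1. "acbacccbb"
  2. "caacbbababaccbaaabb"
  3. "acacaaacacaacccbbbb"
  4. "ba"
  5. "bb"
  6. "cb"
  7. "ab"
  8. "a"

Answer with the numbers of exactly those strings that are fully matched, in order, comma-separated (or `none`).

1, 8

1 → match
2 → no match
3 → no match
4 → no match
5 → no match
6 → no match
7 → no match
8 → match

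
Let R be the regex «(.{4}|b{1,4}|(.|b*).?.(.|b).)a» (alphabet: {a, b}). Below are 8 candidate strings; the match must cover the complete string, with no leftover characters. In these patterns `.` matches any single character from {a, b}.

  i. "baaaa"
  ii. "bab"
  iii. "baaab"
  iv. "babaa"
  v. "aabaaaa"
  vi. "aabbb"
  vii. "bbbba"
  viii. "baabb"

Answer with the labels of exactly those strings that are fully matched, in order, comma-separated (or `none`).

i, iv, vii

i → match
ii → no match — must end with "a"
iii → no match — must end with "a"
iv → match
v → no match
vi → no match — must end with "a"
vii → match
viii → no match — must end with "a"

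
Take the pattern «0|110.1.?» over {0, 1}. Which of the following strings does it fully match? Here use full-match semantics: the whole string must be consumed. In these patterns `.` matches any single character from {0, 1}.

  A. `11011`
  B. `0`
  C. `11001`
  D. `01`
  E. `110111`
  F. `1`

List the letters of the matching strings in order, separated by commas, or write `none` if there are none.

A, B, C, E

A → match
B → match
C → match
D → no match
E → match
F → no match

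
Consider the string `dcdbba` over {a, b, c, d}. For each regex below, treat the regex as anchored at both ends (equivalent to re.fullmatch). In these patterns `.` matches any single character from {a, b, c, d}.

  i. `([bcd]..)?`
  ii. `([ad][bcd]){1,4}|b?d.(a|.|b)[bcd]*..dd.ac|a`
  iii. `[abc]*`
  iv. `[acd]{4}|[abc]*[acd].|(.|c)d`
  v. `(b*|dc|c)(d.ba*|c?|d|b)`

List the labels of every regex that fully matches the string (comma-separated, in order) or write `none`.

v

i → no match
ii → no match
iii → no match
iv → no match
v → match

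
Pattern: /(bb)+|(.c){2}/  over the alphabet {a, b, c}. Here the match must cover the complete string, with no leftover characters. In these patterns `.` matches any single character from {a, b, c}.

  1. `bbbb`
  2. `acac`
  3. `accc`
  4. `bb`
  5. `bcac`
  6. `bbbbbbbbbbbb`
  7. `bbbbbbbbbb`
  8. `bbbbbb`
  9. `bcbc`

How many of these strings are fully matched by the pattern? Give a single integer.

9

1 → match
2 → match
3 → match
4 → match
5 → match
6 → match
7 → match
8 → match
9 → match
Total matched: 9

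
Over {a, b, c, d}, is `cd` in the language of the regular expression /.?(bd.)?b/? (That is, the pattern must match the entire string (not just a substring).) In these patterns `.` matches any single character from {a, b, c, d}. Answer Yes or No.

Every match must end with `b`, but `cd` does not.

No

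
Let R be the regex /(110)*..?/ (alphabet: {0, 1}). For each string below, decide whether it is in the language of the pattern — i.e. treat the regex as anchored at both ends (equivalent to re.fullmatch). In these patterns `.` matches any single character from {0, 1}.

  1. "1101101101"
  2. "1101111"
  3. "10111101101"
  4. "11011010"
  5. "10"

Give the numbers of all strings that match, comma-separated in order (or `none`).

1 → match
2 → no match
3 → no match
4 → match
5 → match

1, 4, 5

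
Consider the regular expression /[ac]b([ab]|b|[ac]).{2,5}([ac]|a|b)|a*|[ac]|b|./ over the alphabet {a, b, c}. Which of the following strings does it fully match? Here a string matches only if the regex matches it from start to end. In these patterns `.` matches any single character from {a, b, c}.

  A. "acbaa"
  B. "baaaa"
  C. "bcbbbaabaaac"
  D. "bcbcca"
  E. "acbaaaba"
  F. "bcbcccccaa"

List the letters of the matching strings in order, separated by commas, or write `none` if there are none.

A. "acbaa" → no match
B. "baaaa" → no match
C. "bcbbbaabaaac" → no match
D. "bcbcca" → no match
E. "acbaaaba" → no match
F. "bcbcccccaa" → no match

none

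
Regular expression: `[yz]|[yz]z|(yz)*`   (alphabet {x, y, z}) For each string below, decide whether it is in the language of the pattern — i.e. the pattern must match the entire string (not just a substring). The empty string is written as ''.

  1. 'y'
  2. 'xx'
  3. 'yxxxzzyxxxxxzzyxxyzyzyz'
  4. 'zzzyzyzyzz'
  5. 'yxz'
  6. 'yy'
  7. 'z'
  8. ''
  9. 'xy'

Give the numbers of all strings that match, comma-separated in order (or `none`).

1, 7, 8

1 → match
2 → no match
3 → no match
4 → no match
5 → no match
6 → no match
7 → match
8 → match
9 → no match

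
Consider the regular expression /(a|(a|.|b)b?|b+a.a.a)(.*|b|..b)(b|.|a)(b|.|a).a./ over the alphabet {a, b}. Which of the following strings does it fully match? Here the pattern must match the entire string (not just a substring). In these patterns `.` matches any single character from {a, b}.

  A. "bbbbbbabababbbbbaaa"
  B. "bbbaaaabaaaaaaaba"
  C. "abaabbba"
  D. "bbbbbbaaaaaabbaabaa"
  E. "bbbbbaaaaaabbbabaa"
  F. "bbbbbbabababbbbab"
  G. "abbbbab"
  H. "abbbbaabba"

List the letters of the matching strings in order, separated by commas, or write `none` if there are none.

A, D, E, F, G

A → match
B → no match
C. "abaabbba" → no match
D → match
E → match
F → match
G. "abbbbab" → match
H. "abbbbaabba" → no match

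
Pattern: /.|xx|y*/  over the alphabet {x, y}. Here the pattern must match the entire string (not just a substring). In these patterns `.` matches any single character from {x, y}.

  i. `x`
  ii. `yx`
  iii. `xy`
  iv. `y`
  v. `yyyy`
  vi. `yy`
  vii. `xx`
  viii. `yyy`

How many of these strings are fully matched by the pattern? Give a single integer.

i → match
ii → no match
iii → no match
iv → match
v → match
vi → match
vii → match
viii → match
Total matched: 6

6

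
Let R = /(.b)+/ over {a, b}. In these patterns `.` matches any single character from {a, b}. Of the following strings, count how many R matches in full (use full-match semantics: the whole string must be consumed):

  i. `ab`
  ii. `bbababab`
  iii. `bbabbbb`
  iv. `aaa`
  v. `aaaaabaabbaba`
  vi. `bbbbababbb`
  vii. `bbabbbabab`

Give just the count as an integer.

i → match
ii → match
iii → no match
iv → no match — must end with `b`
v → no match — must end with `b`
vi → match
vii → match
Total matched: 4

4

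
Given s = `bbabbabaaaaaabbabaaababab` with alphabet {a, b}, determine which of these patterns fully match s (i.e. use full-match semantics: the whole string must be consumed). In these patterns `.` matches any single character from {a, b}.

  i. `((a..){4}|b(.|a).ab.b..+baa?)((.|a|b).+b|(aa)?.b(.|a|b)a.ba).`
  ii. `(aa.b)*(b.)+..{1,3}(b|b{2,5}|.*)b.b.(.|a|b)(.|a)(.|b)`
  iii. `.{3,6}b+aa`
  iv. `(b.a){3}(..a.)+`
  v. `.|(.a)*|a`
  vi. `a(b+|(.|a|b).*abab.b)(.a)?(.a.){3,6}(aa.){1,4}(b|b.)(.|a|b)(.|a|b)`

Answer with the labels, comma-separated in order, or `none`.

iv

i → no match
ii → no match
iii → no match — must end with `baa`
iv → match
v → no match
vi → no match — must start with `a`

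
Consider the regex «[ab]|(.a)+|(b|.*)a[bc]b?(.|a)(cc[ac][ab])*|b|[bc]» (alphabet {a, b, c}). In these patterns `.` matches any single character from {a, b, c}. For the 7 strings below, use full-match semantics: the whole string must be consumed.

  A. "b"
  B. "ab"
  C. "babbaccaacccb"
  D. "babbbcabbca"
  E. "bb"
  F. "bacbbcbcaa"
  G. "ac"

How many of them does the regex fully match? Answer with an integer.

A → match
B → no match
C → match
D → no match
E → no match
F → no match
G → no match
Total matched: 2

2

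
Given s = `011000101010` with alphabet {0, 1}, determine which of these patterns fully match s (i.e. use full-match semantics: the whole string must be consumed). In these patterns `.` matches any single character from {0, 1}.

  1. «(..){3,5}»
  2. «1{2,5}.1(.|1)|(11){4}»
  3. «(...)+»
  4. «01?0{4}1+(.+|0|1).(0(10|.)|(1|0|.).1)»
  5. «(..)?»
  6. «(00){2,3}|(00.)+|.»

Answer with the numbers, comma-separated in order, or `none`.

1 → no match
2 → no match
3 → match
4 → no match
5 → no match
6 → no match

3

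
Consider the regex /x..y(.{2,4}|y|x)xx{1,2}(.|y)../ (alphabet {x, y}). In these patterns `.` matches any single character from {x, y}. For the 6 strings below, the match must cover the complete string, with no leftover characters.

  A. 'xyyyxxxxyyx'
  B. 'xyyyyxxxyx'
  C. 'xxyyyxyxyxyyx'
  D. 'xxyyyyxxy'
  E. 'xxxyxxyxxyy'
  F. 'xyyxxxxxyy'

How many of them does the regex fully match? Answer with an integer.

A → match
B → match
C → no match
D → no match
E → no match
F → no match
Total matched: 2

2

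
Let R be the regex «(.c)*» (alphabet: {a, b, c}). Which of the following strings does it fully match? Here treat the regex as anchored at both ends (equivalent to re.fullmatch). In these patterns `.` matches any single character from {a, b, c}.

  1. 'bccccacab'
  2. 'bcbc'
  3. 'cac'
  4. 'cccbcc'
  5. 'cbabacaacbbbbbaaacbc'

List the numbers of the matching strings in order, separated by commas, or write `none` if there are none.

2

1 → no match
2 → match
3 → no match
4 → no match
5 → no match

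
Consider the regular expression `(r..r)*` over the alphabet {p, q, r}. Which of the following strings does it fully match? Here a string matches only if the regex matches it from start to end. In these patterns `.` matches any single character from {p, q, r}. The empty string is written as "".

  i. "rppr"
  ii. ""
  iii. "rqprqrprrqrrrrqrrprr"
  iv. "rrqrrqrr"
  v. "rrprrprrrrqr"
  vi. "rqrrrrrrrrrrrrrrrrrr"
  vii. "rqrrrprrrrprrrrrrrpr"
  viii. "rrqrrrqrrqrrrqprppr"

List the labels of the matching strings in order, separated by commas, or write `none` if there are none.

i → match
ii → match
iii → no match
iv → match
v → match
vi → match
vii → match
viii → no match

i, ii, iv, v, vi, vii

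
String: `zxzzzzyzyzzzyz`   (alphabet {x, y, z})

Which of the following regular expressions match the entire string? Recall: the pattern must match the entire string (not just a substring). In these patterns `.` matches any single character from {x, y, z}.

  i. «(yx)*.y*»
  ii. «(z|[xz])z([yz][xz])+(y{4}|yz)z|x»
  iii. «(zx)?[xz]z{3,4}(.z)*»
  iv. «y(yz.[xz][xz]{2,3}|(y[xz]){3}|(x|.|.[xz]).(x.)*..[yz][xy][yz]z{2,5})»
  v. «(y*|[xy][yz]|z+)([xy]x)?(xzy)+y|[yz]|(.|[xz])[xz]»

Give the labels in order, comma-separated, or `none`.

iii

i → no match
ii → no match
iii → match
iv → no match — must start with `y`
v → no match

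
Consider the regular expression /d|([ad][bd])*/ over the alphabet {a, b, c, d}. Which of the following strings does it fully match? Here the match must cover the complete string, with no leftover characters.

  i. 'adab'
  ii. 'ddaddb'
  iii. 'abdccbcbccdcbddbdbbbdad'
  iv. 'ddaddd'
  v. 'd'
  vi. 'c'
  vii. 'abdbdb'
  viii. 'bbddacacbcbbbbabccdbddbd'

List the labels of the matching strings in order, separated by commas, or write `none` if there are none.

i, ii, iv, v, vii

i → match
ii → match
iii → no match
iv → match
v → match
vi → no match
vii → match
viii → no match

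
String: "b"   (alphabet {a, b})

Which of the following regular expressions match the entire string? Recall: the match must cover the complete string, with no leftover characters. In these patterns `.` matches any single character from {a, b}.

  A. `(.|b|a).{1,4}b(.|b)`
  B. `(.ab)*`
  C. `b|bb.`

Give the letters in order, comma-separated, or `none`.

A → no match
B → no match
C → match

C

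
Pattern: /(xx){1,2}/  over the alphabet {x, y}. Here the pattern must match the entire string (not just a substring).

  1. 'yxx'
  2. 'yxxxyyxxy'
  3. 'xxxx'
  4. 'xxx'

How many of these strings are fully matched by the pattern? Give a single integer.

1 → no match — must start with 'xx'
2 → no match — must start with 'xx'
3 → match
4 → no match
Total matched: 1

1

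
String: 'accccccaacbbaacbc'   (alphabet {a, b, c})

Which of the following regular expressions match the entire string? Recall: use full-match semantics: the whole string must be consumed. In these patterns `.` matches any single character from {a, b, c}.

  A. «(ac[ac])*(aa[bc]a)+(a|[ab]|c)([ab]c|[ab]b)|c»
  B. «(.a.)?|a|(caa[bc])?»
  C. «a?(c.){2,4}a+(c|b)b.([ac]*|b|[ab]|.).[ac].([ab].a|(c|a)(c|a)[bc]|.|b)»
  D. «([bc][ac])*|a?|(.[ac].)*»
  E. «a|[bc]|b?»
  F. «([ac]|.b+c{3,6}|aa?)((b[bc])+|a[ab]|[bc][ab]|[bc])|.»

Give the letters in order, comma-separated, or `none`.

C

A → no match
B → no match
C → match
D → no match
E → no match
F → no match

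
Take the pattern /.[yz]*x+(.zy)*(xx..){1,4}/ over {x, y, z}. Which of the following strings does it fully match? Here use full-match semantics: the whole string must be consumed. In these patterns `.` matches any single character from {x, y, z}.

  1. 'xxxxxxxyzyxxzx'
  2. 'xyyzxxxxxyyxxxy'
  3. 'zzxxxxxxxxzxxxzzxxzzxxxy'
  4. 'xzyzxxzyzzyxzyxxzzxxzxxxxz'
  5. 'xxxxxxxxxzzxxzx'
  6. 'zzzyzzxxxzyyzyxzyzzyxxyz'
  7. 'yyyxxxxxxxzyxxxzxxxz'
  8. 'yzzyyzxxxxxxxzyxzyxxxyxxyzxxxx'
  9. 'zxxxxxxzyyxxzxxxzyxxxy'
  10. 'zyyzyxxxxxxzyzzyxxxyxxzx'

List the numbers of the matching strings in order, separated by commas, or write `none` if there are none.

1 → match
2 → match
3 → match
4 → match
5 → match
6 → match
7 → match
8 → match
9 → no match
10 → match

1, 2, 3, 4, 5, 6, 7, 8, 10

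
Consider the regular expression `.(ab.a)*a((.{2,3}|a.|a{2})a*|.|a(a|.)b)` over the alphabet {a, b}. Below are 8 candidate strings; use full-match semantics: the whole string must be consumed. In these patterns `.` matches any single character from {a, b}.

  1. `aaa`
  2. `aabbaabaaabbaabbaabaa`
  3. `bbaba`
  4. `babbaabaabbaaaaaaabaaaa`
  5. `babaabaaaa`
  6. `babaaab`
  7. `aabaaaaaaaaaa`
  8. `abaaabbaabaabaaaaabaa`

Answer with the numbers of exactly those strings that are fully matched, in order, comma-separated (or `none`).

1, 2, 6, 7

1 → match
2 → match
3 → no match
4 → no match
5 → no match
6 → match
7 → match
8 → no match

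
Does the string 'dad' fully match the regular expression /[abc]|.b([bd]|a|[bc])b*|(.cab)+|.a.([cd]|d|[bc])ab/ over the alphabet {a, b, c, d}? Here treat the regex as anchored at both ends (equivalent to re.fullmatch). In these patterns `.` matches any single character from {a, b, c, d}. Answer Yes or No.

No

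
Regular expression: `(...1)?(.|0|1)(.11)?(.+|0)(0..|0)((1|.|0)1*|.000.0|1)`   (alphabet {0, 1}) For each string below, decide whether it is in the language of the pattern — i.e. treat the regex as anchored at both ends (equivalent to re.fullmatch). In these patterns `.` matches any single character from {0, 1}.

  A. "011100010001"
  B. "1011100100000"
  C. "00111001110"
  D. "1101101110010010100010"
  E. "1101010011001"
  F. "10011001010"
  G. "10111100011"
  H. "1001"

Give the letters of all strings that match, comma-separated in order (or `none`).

A → match
B → match
C → no match
D → match
E → match
F → no match
G → match
H → match

A, B, D, E, G, H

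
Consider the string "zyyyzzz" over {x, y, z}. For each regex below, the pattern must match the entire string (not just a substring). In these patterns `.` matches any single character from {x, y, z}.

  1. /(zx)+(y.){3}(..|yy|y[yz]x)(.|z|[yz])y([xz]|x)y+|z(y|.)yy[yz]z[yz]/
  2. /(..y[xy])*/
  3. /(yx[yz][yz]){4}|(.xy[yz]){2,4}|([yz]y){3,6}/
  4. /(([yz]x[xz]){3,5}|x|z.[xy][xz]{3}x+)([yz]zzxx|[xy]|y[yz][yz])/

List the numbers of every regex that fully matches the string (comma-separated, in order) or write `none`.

1 → match
2 → no match
3 → no match
4 → no match

1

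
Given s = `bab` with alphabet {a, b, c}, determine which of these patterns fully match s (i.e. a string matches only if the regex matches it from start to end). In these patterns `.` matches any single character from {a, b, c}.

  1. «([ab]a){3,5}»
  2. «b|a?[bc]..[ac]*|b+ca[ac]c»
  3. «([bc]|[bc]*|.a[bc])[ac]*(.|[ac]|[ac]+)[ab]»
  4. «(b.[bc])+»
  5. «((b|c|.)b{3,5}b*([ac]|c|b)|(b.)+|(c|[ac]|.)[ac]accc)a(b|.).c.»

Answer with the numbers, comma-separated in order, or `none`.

1 → no match — must end with `a`
2 → match
3 → match
4 → match
5 → no match

2, 3, 4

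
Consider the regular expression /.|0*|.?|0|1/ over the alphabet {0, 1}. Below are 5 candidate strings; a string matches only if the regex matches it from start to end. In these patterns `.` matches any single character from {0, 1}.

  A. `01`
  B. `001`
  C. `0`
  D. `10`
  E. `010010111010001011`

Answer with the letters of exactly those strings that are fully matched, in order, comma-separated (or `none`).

C

A → no match
B → no match
C → match
D → no match
E → no match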